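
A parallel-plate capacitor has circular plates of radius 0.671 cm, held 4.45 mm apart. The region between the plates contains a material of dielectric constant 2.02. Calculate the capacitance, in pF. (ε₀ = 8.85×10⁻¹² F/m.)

C ≈ 0.568 pF

A = π(0.671 cm)² = 1.41×10⁻⁴ m².
C = κε₀A/d = 2.02 × 8.85×10⁻¹² × 1.41×10⁻⁴ / 4.45×10⁻³ = 5.68×10⁻¹³ F.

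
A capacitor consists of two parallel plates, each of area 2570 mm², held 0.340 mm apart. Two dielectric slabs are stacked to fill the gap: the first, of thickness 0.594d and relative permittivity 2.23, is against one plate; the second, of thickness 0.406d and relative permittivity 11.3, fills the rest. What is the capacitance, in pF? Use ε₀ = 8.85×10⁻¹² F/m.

A = 2570 mm² = 2.57×10⁻³ m².
Stacked slabs ⇒ two capacitors in series, each with the full plate area.
C₁ = κ₁ε₀A/d₁ = 2.23 × 8.85×10⁻¹² × 2.57×10⁻³ / 2.02×10⁻⁴ = 2.51×10⁻¹⁰ F.
C₂ = κ₂ε₀A/d₂ = 11.3 × 8.85×10⁻¹² × 2.57×10⁻³ / 1.38×10⁻⁴ = 1.86×10⁻⁹ F.
C = (1/C₁ + 1/C₂)⁻¹ = 2.21×10⁻¹⁰ F.

C ≈ 221 pF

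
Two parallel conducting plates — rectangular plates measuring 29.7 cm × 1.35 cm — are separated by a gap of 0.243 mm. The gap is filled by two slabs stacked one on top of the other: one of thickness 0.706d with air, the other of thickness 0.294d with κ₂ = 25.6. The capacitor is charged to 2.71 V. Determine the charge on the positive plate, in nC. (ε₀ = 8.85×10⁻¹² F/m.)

A = 29.7 × 1.35 cm² = 4.01×10⁻³ m².
Stacked slabs ⇒ two capacitors in series, each with the full plate area.
C₁ = κ₁ε₀A/d₁ = 1.00 × 8.85×10⁻¹² × 4.01×10⁻³ / 1.72×10⁻⁴ = 2.07×10⁻¹⁰ F.
C₂ = κ₂ε₀A/d₂ = 25.6 × 8.85×10⁻¹² × 4.01×10⁻³ / 7.14×10⁻⁵ = 1.27×10⁻⁸ F.
C = (1/C₁ + 1/C₂)⁻¹ = 2.04×10⁻¹⁰ F.
Q = CV = 2.04×10⁻¹⁰ × 2.71 = 5.52×10⁻¹⁰ C.

0.552 nC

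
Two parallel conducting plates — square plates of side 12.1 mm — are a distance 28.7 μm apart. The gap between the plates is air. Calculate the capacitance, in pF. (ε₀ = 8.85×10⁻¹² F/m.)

A = (12.1 mm)² = 1.46×10⁻⁴ m².
C = ε₀A/d = 8.85×10⁻¹² × 1.46×10⁻⁴ / 2.87×10⁻⁵ = 4.51×10⁻¹¹ F.

C ≈ 45.1 pF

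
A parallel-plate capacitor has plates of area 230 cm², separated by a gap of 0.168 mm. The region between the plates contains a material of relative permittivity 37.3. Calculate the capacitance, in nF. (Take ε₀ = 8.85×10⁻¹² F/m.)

C ≈ 45.2 nF

A = 230 cm² = 2.30×10⁻² m².
C = κε₀A/d = 37.3 × 8.85×10⁻¹² × 2.30×10⁻² / 1.68×10⁻⁴ = 4.52×10⁻⁸ F.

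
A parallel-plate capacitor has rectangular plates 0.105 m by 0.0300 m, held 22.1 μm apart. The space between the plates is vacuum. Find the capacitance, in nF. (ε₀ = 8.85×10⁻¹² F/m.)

A = 0.105 × 0.0300 m² = 3.15×10⁻³ m².
C = ε₀A/d = 8.85×10⁻¹² × 3.15×10⁻³ / 2.21×10⁻⁵ = 1.26×10⁻⁹ F.

C ≈ 1.26 nF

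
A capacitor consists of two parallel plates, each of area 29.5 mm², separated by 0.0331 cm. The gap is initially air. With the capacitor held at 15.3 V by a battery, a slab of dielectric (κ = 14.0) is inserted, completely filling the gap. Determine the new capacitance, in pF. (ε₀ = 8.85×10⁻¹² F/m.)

C ≈ 11.0 pF

A = 29.5 mm² = 2.95×10⁻⁵ m².
Initially C₁ = ε₀A/d = 8.85×10⁻¹² × 2.95×10⁻⁵ / 3.31×10⁻⁴ = 7.89×10⁻¹³ F.
C = κε₀A/d scales with κ, so C₂/C₁ = κ = 14.0.
C₂ = 14.0 × 7.89×10⁻¹³ = 1.10×10⁻¹¹ F.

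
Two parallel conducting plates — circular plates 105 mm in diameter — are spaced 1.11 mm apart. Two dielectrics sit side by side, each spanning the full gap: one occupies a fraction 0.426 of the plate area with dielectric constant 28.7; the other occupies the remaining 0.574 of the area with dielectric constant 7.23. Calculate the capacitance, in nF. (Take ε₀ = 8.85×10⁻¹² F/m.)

A = π(105/2 mm)² = 8.66×10⁻³ m².
Side-by-side slabs ⇒ two capacitors in parallel, each spanning the full gap.
C₁ = κ₁ε₀A₁/d = 28.7 × 8.85×10⁻¹² × 3.69×10⁻³ / 1.11×10⁻³ = 8.44×10⁻¹⁰ F.
C₂ = κ₂ε₀A₂/d = 7.23 × 8.85×10⁻¹² × 4.97×10⁻³ / 1.11×10⁻³ = 2.87×10⁻¹⁰ F.
C = C₁ + C₂ = 1.13×10⁻⁹ F.

C ≈ 1.13 nF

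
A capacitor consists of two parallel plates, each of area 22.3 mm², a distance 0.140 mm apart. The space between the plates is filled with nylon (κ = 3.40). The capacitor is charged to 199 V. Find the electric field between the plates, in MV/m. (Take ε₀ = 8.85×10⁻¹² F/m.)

E = V/d = 199 / 1.40×10⁻⁴ = 1.42×10⁶ V/m.

E ≈ 1.42 MV/m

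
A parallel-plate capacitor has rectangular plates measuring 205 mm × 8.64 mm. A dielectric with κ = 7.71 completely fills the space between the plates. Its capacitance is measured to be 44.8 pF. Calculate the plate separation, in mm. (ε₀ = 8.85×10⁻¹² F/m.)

A = 205 × 8.64 mm² = 1.77×10⁻³ m².
d = κε₀A/C = 7.71 × 8.85×10⁻¹² × 1.77×10⁻³ / 4.48×10⁻¹¹ = 2.70×10⁻³ m.

d ≈ 2.70 mm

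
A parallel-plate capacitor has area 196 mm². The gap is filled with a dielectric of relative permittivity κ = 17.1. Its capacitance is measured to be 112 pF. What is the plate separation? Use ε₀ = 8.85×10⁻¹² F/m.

d ≈ 265 μm

A = 196 mm² = 1.96×10⁻⁴ m².
d = κε₀A/C = 17.1 × 8.85×10⁻¹² × 1.96×10⁻⁴ / 1.12×10⁻¹⁰ = 2.65×10⁻⁴ m.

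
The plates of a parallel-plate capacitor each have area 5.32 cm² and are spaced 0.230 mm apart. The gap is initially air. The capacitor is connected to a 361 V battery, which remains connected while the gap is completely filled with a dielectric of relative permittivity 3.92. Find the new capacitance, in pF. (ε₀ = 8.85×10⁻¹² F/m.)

A = 5.32 cm² = 5.32×10⁻⁴ m².
Initially C₁ = ε₀A/d = 8.85×10⁻¹² × 5.32×10⁻⁴ / 2.30×10⁻⁴ = 2.05×10⁻¹¹ F.
C = κε₀A/d scales with κ, so C₂/C₁ = κ = 3.92.
C₂ = 3.92 × 2.05×10⁻¹¹ = 8.02×10⁻¹¹ F.

C ≈ 80.2 pF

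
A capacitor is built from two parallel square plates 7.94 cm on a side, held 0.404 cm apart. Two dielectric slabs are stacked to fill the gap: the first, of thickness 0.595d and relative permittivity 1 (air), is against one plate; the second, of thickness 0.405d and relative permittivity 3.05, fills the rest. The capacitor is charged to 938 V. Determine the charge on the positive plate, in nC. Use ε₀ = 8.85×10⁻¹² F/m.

A = (7.94 cm)² = 6.30×10⁻³ m².
Stacked slabs ⇒ two capacitors in series, each with the full plate area.
C₁ = κ₁ε₀A/d₁ = 1.00 × 8.85×10⁻¹² × 6.30×10⁻³ / 2.40×10⁻³ = 2.32×10⁻¹¹ F.
C₂ = κ₂ε₀A/d₂ = 3.05 × 8.85×10⁻¹² × 6.30×10⁻³ / 1.64×10⁻³ = 1.04×10⁻¹⁰ F.
C = (1/C₁ + 1/C₂)⁻¹ = 1.90×10⁻¹¹ F.
Q = CV = 1.90×10⁻¹¹ × 938 = 1.78×10⁻⁸ C.

17.8 nC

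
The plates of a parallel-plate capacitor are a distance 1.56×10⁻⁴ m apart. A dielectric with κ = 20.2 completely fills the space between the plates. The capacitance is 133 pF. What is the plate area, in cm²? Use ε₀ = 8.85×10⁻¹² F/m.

1.16 cm²

A = Cd/(κε₀) = 1.33×10⁻¹⁰ × 1.56×10⁻⁴ / (20.2 × 8.85×10⁻¹²) = 1.16×10⁻⁴ m².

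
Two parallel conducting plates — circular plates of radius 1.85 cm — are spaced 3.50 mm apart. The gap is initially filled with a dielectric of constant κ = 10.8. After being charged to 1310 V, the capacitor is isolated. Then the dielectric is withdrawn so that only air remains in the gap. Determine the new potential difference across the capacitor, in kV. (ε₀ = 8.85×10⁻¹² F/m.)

14.1 kV

A = π(1.85 cm)² = 1.08×10⁻³ m².
Initially C₁ = κε₀A/d = 10.8 × 8.85×10⁻¹² × 1.08×10⁻³ / 3.50×10⁻³ = 2.94×10⁻¹¹ F.
V₁ = 1.31×10³ V.
Isolated ⇒ Q is held fixed. C₂ = 0.0926 C₁ and V = Q/C, so V₂/V₁ = C₁/C₂ = 10.8.
V₂ = 10.8 × 1.31×10³ = 1.41×10⁴ V.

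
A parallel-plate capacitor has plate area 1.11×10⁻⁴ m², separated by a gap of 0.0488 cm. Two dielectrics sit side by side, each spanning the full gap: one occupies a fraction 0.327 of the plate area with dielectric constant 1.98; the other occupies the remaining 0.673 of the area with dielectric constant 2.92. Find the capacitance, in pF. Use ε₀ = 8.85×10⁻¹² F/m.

5.26 pF

Side-by-side slabs ⇒ two capacitors in parallel, each spanning the full gap.
C₁ = κ₁ε₀A₁/d = 1.98 × 8.85×10⁻¹² × 3.63×10⁻⁵ / 4.88×10⁻⁴ = 1.30×10⁻¹² F.
C₂ = κ₂ε₀A₂/d = 2.92 × 8.85×10⁻¹² × 7.47×10⁻⁵ / 4.88×10⁻⁴ = 3.96×10⁻¹² F.
C = C₁ + C₂ = 5.26×10⁻¹² F.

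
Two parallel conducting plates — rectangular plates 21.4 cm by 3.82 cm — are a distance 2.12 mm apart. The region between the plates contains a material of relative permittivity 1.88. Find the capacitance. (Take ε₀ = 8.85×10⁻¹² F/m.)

A = 21.4 × 3.82 cm² = 8.17×10⁻³ m².
C = κε₀A/d = 1.88 × 8.85×10⁻¹² × 8.17×10⁻³ / 2.12×10⁻³ = 6.42×10⁻¹¹ F.

C ≈ 64.2 pF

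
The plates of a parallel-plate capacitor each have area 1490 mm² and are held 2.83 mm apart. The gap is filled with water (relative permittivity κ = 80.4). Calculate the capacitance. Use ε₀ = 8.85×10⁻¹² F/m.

C ≈ 375 pF

A = 1490 mm² = 1.49×10⁻³ m².
C = κε₀A/d = 80.4 × 8.85×10⁻¹² × 1.49×10⁻³ / 2.83×10⁻³ = 3.75×10⁻¹⁰ F.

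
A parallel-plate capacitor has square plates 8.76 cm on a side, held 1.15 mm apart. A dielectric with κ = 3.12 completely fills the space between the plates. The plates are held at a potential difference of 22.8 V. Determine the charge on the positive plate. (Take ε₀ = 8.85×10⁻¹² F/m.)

Q ≈ 4.20 nC

A = (8.76 cm)² = 7.67×10⁻³ m².
C = κε₀A/d = 3.12 × 8.85×10⁻¹² × 7.67×10⁻³ / 1.15×10⁻³ = 1.84×10⁻¹⁰ F.
Q = CV = 1.84×10⁻¹⁰ × 22.8 = 4.20×10⁻⁹ C.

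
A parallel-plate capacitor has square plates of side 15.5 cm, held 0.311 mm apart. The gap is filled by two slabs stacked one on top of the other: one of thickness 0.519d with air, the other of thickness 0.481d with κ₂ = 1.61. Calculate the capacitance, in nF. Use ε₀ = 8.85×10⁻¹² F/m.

0.836 nF

A = (15.5 cm)² = 2.40×10⁻² m².
Stacked slabs ⇒ two capacitors in series, each with the full plate area.
C₁ = κ₁ε₀A/d₁ = 1.00 × 8.85×10⁻¹² × 2.40×10⁻² / 1.61×10⁻⁴ = 1.32×10⁻⁹ F.
C₂ = κ₂ε₀A/d₂ = 1.61 × 8.85×10⁻¹² × 2.40×10⁻² / 1.50×10⁻⁴ = 2.29×10⁻⁹ F.
C = (1/C₁ + 1/C₂)⁻¹ = 8.36×10⁻¹⁰ F.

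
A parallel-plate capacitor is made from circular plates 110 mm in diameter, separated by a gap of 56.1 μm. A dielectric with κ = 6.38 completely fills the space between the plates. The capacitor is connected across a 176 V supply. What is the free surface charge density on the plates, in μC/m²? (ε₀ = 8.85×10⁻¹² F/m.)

A = π(110/2 mm)² = 9.50×10⁻³ m².
C = κε₀A/d = 6.38 × 8.85×10⁻¹² × 9.50×10⁻³ / 5.61×10⁻⁵ = 9.56×10⁻⁹ F.
σ = Q/A = CV/A = 9.56×10⁻⁹ × 176 / 9.50×10⁻³ = 1.77×10⁻⁴ C/m².

177 μC/m²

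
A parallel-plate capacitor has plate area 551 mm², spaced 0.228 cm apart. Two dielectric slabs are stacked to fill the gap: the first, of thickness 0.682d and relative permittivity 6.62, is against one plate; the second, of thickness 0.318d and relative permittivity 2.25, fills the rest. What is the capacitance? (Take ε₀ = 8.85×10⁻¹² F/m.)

A = 551 mm² = 5.51×10⁻⁴ m².
Stacked slabs ⇒ two capacitors in series, each with the full plate area.
C₁ = κ₁ε₀A/d₁ = 6.62 × 8.85×10⁻¹² × 5.51×10⁻⁴ / 1.55×10⁻³ = 2.08×10⁻¹¹ F.
C₂ = κ₂ε₀A/d₂ = 2.25 × 8.85×10⁻¹² × 5.51×10⁻⁴ / 7.25×10⁻⁴ = 1.51×10⁻¹¹ F.
C = (1/C₁ + 1/C₂)⁻¹ = 8.75×10⁻¹² F.

C ≈ 8.75 pF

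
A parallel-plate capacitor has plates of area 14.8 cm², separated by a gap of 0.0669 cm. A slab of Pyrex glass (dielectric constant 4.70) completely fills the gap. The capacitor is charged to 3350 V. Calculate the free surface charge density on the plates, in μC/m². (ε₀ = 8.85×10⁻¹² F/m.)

208 μC/m²

A = 14.8 cm² = 1.48×10⁻³ m².
C = κε₀A/d = 4.70 × 8.85×10⁻¹² × 1.48×10⁻³ / 6.69×10⁻⁴ = 9.20×10⁻¹¹ F.
σ = Q/A = CV/A = 9.20×10⁻¹¹ × 3350 / 1.48×10⁻³ = 2.08×10⁻⁴ C/m².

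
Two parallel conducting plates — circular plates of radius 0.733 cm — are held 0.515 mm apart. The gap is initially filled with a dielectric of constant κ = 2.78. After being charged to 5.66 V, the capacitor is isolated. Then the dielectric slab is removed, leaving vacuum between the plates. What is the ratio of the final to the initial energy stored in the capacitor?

Isolated ⇒ Q is held fixed.
C₂ = 0.360 C₁ and U = Q²/(2C), so U₂/U₁ = C₁/C₂ = 2.78.

U₂/U₁ ≈ 2.78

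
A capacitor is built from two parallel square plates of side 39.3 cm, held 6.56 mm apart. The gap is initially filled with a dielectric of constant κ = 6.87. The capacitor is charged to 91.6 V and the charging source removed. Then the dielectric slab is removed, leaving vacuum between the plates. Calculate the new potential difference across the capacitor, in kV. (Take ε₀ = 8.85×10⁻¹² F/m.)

A = (39.3 cm)² = 0.154 m².
Initially C₁ = κε₀A/d = 6.87 × 8.85×10⁻¹² × 0.154 / 6.56×10⁻³ = 1.43×10⁻⁹ F.
V₁ = 91.6 V.
Isolated ⇒ Q is held fixed. C₂ = 0.146 C₁ and V = Q/C, so V₂/V₁ = C₁/C₂ = 6.87.
V₂ = 6.87 × 91.6 = 6.29×10² V.

V ≈ 0.629 kV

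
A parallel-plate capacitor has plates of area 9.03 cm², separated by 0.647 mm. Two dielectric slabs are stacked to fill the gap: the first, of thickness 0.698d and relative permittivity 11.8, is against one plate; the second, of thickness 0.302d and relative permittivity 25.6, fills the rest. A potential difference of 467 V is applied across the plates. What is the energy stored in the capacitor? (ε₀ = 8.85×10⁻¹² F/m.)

U ≈ 19.0 μJ

A = 9.03 cm² = 9.03×10⁻⁴ m².
Stacked slabs ⇒ two capacitors in series, each with the full plate area.
C₁ = κ₁ε₀A/d₁ = 11.8 × 8.85×10⁻¹² × 9.03×10⁻⁴ / 4.52×10⁻⁴ = 2.09×10⁻¹⁰ F.
C₂ = κ₂ε₀A/d₂ = 25.6 × 8.85×10⁻¹² × 9.03×10⁻⁴ / 1.95×10⁻⁴ = 1.05×10⁻⁹ F.
C = (1/C₁ + 1/C₂)⁻¹ = 1.74×10⁻¹⁰ F.
U = ½CV² = ½ × 1.74×10⁻¹⁰ × (467)² = 1.90×10⁻⁵ J.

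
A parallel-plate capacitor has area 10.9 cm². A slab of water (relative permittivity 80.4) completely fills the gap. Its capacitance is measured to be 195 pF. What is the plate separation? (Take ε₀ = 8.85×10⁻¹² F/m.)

A = 10.9 cm² = 1.09×10⁻³ m².
d = κε₀A/C = 80.4 × 8.85×10⁻¹² × 1.09×10⁻³ / 1.95×10⁻¹⁰ = 3.98×10⁻³ m.

d ≈ 3.98 mm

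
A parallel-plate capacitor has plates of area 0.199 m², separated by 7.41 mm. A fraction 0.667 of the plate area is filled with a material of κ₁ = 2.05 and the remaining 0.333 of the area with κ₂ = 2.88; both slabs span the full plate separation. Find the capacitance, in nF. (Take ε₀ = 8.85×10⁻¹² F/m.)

Side-by-side slabs ⇒ two capacitors in parallel, each spanning the full gap.
C₁ = κ₁ε₀A₁/d = 2.05 × 8.85×10⁻¹² × 0.133 / 7.41×10⁻³ = 3.25×10⁻¹⁰ F.
C₂ = κ₂ε₀A₂/d = 2.88 × 8.85×10⁻¹² × 6.63×10⁻² / 7.41×10⁻³ = 2.28×10⁻¹⁰ F.
C = C₁ + C₂ = 5.53×10⁻¹⁰ F.

C ≈ 0.553 nF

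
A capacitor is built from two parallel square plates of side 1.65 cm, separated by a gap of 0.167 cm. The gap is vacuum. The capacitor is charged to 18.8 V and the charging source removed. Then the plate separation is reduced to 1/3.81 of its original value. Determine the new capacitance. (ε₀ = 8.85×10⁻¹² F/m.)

A = (1.65 cm)² = 2.72×10⁻⁴ m².
Initially C₁ = ε₀A/d = 8.85×10⁻¹² × 2.72×10⁻⁴ / 1.67×10⁻³ = 1.44×10⁻¹² F.
C = ε₀A/d scales as 1/d, so C₂/C₁ = d₁/d₂ = 3.81.
C₂ = 3.81 × 1.44×10⁻¹² = 5.50×10⁻¹² F.

C ≈ 5.50 pF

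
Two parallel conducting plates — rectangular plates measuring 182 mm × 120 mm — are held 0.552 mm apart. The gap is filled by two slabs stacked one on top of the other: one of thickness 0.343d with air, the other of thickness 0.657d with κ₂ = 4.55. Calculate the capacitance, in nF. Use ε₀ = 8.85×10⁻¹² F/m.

0.718 nF

A = 182 × 120 mm² = 2.18×10⁻² m².
Stacked slabs ⇒ two capacitors in series, each with the full plate area.
C₁ = κ₁ε₀A/d₁ = 1.00 × 8.85×10⁻¹² × 2.18×10⁻² / 1.89×10⁻⁴ = 1.02×10⁻⁹ F.
C₂ = κ₂ε₀A/d₂ = 4.55 × 8.85×10⁻¹² × 2.18×10⁻² / 3.63×10⁻⁴ = 2.42×10⁻⁹ F.
C = (1/C₁ + 1/C₂)⁻¹ = 7.18×10⁻¹⁰ F.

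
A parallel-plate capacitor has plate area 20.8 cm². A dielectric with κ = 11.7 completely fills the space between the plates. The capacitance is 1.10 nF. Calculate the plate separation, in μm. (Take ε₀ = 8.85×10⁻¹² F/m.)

A = 20.8 cm² = 2.08×10⁻³ m².
d = κε₀A/C = 11.7 × 8.85×10⁻¹² × 2.08×10⁻³ / 1.10×10⁻⁹ = 1.96×10⁻⁴ m.

196 μm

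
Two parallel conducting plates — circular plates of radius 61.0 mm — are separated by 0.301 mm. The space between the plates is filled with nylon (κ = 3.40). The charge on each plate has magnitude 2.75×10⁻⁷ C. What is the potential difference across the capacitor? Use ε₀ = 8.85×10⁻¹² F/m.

A = π(61.0 mm)² = 1.17×10⁻² m².
C = κε₀A/d = 3.40 × 8.85×10⁻¹² × 1.17×10⁻² / 3.01×10⁻⁴ = 1.17×10⁻⁹ F.
V = Q/C = 2.75×10⁻⁷ / 1.17×10⁻⁹ = 2.35×10² V.

235 V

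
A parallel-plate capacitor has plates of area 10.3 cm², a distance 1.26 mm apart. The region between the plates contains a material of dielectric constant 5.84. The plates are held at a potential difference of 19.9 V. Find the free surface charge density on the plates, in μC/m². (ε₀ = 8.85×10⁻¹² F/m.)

0.816 μC/m²

A = 10.3 cm² = 1.03×10⁻³ m².
C = κε₀A/d = 5.84 × 8.85×10⁻¹² × 1.03×10⁻³ / 1.26×10⁻³ = 4.22×10⁻¹¹ F.
σ = Q/A = CV/A = 4.22×10⁻¹¹ × 19.9 / 1.03×10⁻³ = 8.16×10⁻⁷ C/m².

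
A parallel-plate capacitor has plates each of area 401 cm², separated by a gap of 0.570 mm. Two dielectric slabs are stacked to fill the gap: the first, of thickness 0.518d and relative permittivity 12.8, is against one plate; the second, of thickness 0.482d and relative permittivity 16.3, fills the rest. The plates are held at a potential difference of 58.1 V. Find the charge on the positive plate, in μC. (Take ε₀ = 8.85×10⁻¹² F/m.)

A = 401 cm² = 4.01×10⁻² m².
Stacked slabs ⇒ two capacitors in series, each with the full plate area.
C₁ = κ₁ε₀A/d₁ = 12.8 × 8.85×10⁻¹² × 4.01×10⁻² / 2.95×10⁻⁴ = 1.54×10⁻⁸ F.
C₂ = κ₂ε₀A/d₂ = 16.3 × 8.85×10⁻¹² × 4.01×10⁻² / 2.75×10⁻⁴ = 2.11×10⁻⁸ F.
C = (1/C₁ + 1/C₂)⁻¹ = 8.89×10⁻⁹ F.
Q = CV = 8.89×10⁻⁹ × 58.1 = 5.16×10⁻⁷ C.

Q ≈ 0.516 μC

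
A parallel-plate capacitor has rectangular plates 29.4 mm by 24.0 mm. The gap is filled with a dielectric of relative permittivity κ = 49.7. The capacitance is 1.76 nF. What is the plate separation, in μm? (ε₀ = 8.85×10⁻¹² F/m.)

A = 29.4 × 24.0 mm² = 7.06×10⁻⁴ m².
d = κε₀A/C = 49.7 × 8.85×10⁻¹² × 7.06×10⁻⁴ / 1.76×10⁻⁹ = 1.76×10⁻⁴ m.

d ≈ 176 μm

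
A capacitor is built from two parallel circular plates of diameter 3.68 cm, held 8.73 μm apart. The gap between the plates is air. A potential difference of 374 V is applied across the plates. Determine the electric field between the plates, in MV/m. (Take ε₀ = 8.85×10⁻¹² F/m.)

E = V/d = 374 / 8.73×10⁻⁶ = 4.28×10⁷ V/m.

E ≈ 42.8 MV/m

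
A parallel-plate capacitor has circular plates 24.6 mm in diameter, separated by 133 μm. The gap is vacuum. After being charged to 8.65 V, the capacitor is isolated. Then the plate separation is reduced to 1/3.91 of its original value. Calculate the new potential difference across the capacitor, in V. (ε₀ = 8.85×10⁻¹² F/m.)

A = π(24.6/2 mm)² = 4.75×10⁻⁴ m².
Initially C₁ = ε₀A/d = 8.85×10⁻¹² × 4.75×10⁻⁴ / 1.33×10⁻⁴ = 3.16×10⁻¹¹ F.
V₁ = 8.65 V.
Isolated ⇒ Q is held fixed. C₂ = 3.91 C₁ and V = Q/C, so V₂/V₁ = C₁/C₂ = 0.256.
V₂ = 0.256 × 8.65 = 2.21 V.

2.21 V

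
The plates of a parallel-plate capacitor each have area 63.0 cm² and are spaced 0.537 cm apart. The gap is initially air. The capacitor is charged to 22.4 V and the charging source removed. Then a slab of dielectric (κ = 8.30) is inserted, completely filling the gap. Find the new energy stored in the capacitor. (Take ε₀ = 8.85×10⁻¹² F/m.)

A = 63.0 cm² = 6.30×10⁻³ m².
Initially C₁ = ε₀A/d = 8.85×10⁻¹² × 6.30×10⁻³ / 5.37×10⁻³ = 1.04×10⁻¹¹ F.
U₁ = 2.60×10⁻⁹ J.
Isolated ⇒ Q is held fixed. C₂ = 8.30 C₁ and U = Q²/(2C), so U₂/U₁ = C₁/C₂ = 0.120.
U₂ = 0.120 × 2.60×10⁻⁹ = 3.14×10⁻¹⁰ J.

U ≈ 314 pJ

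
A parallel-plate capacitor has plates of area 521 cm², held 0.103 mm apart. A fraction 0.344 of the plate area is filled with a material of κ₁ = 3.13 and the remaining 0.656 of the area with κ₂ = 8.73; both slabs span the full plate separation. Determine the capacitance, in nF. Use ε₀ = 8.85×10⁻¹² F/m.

A = 521 cm² = 5.21×10⁻² m².
Side-by-side slabs ⇒ two capacitors in parallel, each spanning the full gap.
C₁ = κ₁ε₀A₁/d = 3.13 × 8.85×10⁻¹² × 1.79×10⁻² / 1.03×10⁻⁴ = 4.82×10⁻⁹ F.
C₂ = κ₂ε₀A₂/d = 8.73 × 8.85×10⁻¹² × 3.42×10⁻² / 1.03×10⁻⁴ = 2.56×10⁻⁸ F.
C = C₁ + C₂ = 3.05×10⁻⁸ F.

C ≈ 30.5 nF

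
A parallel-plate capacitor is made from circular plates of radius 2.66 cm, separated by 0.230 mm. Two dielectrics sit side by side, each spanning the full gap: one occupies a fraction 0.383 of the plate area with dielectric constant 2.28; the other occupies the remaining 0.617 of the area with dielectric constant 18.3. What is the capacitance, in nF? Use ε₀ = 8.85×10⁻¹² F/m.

A = π(2.66 cm)² = 2.22×10⁻³ m².
Side-by-side slabs ⇒ two capacitors in parallel, each spanning the full gap.
C₁ = κ₁ε₀A₁/d = 2.28 × 8.85×10⁻¹² × 8.51×10⁻⁴ / 2.30×10⁻⁴ = 7.47×10⁻¹¹ F.
C₂ = κ₂ε₀A₂/d = 18.3 × 8.85×10⁻¹² × 1.37×10⁻³ / 2.30×10⁻⁴ = 9.66×10⁻¹⁰ F.
C = C₁ + C₂ = 1.04×10⁻⁹ F.

1.04 nF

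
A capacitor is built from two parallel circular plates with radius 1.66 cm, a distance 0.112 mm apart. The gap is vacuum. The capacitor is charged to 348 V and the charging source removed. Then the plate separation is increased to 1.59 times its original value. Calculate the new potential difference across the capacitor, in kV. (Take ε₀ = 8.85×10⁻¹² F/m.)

A = π(1.66 cm)² = 8.66×10⁻⁴ m².
Initially C₁ = ε₀A/d = 8.85×10⁻¹² × 8.66×10⁻⁴ / 1.12×10⁻⁴ = 6.84×10⁻¹¹ F.
V₁ = 3.48×10² V.
Isolated ⇒ Q is held fixed. C₂ = 0.629 C₁ and V = Q/C, so V₂/V₁ = C₁/C₂ = 1.59.
V₂ = 1.59 × 3.48×10² = 5.53×10² V.

V ≈ 0.553 kV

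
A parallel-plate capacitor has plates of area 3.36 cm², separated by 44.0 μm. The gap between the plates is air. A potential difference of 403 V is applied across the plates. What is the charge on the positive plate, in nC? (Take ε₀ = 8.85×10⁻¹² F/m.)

Q ≈ 27.2 nC

A = 3.36 cm² = 3.36×10⁻⁴ m².
C = ε₀A/d = 8.85×10⁻¹² × 3.36×10⁻⁴ / 4.40×10⁻⁵ = 6.76×10⁻¹¹ F.
Q = CV = 6.76×10⁻¹¹ × 403 = 2.72×10⁻⁸ C.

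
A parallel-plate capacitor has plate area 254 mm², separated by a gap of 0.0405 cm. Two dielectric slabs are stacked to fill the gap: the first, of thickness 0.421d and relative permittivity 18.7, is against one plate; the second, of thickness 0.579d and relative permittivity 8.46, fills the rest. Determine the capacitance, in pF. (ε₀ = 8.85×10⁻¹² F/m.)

61.0 pF

A = 254 mm² = 2.54×10⁻⁴ m².
Stacked slabs ⇒ two capacitors in series, each with the full plate area.
C₁ = κ₁ε₀A/d₁ = 18.7 × 8.85×10⁻¹² × 2.54×10⁻⁴ / 1.71×10⁻⁴ = 2.47×10⁻¹⁰ F.
C₂ = κ₂ε₀A/d₂ = 8.46 × 8.85×10⁻¹² × 2.54×10⁻⁴ / 2.34×10⁻⁴ = 8.11×10⁻¹¹ F.
C = (1/C₁ + 1/C₂)⁻¹ = 6.10×10⁻¹¹ F.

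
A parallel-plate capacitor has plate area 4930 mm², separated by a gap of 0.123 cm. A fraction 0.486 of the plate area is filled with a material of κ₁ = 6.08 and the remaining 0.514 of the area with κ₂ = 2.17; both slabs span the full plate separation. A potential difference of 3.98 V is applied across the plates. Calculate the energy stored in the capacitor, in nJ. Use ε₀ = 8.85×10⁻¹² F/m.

A = 4930 mm² = 4.93×10⁻³ m².
Side-by-side slabs ⇒ two capacitors in parallel, each spanning the full gap.
C₁ = κ₁ε₀A₁/d = 6.08 × 8.85×10⁻¹² × 2.40×10⁻³ / 1.23×10⁻³ = 1.05×10⁻¹⁰ F.
C₂ = κ₂ε₀A₂/d = 2.17 × 8.85×10⁻¹² × 2.53×10⁻³ / 1.23×10⁻³ = 3.96×10⁻¹¹ F.
C = C₁ + C₂ = 1.44×10⁻¹⁰ F.
U = ½CV² = ½ × 1.44×10⁻¹⁰ × (3.98)² = 1.14×10⁻⁹ J.

U ≈ 1.14 nJ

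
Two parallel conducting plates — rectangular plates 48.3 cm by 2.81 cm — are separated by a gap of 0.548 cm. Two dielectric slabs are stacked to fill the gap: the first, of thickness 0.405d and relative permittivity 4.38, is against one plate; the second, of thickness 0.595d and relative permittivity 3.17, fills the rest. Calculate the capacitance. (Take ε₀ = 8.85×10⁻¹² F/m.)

A = 48.3 × 2.81 cm² = 1.36×10⁻² m².
Stacked slabs ⇒ two capacitors in series, each with the full plate area.
C₁ = κ₁ε₀A/d₁ = 4.38 × 8.85×10⁻¹² × 1.36×10⁻² / 2.22×10⁻³ = 2.37×10⁻¹⁰ F.
C₂ = κ₂ε₀A/d₂ = 3.17 × 8.85×10⁻¹² × 1.36×10⁻² / 3.26×10⁻³ = 1.17×10⁻¹⁰ F.
C = (1/C₁ + 1/C₂)⁻¹ = 7.82×10⁻¹¹ F.

C ≈ 78.2 pF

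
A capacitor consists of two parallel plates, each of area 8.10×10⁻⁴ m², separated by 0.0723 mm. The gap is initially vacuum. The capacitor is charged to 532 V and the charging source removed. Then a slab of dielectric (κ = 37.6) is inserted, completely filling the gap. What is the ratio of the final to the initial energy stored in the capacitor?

Isolated ⇒ Q is held fixed.
C₂ = 37.6 C₁ and U = Q²/(2C), so U₂/U₁ = C₁/C₂ = 0.0266.

U₂/U₁ ≈ 0.0266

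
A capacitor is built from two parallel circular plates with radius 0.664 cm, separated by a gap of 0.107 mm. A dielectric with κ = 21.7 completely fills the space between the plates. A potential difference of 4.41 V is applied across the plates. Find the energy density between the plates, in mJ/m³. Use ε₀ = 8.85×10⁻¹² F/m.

E = V/d = 4.41 / 1.07×10⁻⁴ = 4.12×10⁴ V/m.
u = ½κε₀E² = ½ × 21.7 × 8.85×10⁻¹² × (4.12×10⁴)² = 0.163 J/m³.

163 mJ/m³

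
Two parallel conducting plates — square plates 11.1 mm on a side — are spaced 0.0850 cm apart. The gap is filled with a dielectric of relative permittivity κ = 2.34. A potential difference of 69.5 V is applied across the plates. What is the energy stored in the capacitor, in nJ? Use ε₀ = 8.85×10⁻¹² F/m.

U ≈ 7.25 nJ

A = (11.1 mm)² = 1.23×10⁻⁴ m².
C = κε₀A/d = 2.34 × 8.85×10⁻¹² × 1.23×10⁻⁴ / 8.50×10⁻⁴ = 3.00×10⁻¹² F.
U = ½CV² = ½ × 3.00×10⁻¹² × (69.5)² = 7.25×10⁻⁹ J.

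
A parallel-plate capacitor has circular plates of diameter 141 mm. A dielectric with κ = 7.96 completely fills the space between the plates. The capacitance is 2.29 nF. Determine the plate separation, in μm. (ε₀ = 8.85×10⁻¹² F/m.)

A = π(141/2 mm)² = 1.56×10⁻² m².
d = κε₀A/C = 7.96 × 8.85×10⁻¹² × 1.56×10⁻² / 2.29×10⁻⁹ = 4.80×10⁻⁴ m.

d ≈ 480 μm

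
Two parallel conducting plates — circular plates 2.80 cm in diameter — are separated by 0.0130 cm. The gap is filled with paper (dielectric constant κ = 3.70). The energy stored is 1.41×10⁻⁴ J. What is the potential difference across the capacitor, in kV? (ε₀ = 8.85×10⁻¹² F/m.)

V ≈ 1.35 kV

A = π(2.80/2 cm)² = 6.16×10⁻⁴ m².
C = κε₀A/d = 3.70 × 8.85×10⁻¹² × 6.16×10⁻⁴ / 1.30×10⁻⁴ = 1.55×10⁻¹⁰ F.
V = √(2U/C) = √(2 × 1.41×10⁻⁴ / 1.55×10⁻¹⁰) = 1.35×10³ V.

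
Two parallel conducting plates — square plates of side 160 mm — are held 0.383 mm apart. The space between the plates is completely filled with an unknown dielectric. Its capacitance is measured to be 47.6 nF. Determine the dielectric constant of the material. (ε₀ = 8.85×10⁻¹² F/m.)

κ ≈ 80.5

A = (160 mm)² = 2.56×10⁻² m².
κ = Cd/(ε₀A) = 4.76×10⁻⁸ × 3.83×10⁻⁴ / (8.85×10⁻¹² × 2.56×10⁻²) = 80.5.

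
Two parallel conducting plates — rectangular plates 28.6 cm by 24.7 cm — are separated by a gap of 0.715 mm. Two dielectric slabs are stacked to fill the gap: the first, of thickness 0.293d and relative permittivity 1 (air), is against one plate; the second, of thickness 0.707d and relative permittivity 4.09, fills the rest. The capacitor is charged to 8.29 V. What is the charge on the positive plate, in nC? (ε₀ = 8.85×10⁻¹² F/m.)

15.6 nC

A = 28.6 × 24.7 cm² = 7.06×10⁻² m².
Stacked slabs ⇒ two capacitors in series, each with the full plate area.
C₁ = κ₁ε₀A/d₁ = 1.00 × 8.85×10⁻¹² × 7.06×10⁻² / 2.09×10⁻⁴ = 2.98×10⁻⁹ F.
C₂ = κ₂ε₀A/d₂ = 4.09 × 8.85×10⁻¹² × 7.06×10⁻² / 5.06×10⁻⁴ = 5.06×10⁻⁹ F.
C = (1/C₁ + 1/C₂)⁻¹ = 1.88×10⁻⁹ F.
Q = CV = 1.88×10⁻⁹ × 8.29 = 1.56×10⁻⁸ C.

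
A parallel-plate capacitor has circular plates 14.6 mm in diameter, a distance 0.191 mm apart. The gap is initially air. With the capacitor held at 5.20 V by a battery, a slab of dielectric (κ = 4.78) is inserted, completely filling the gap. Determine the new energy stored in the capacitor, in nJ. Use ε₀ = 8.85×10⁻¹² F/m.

A = π(14.6/2 mm)² = 1.67×10⁻⁴ m².
Initially C₁ = ε₀A/d = 8.85×10⁻¹² × 1.67×10⁻⁴ / 1.91×10⁻⁴ = 7.76×10⁻¹² F.
U₁ = 1.05×10⁻¹⁰ J.
Battery connected ⇒ V is held fixed. C₂ = 4.78 C₁ and U = ½CV², so U₂/U₁ = C₂/C₁ = 4.78.
U₂ = 4.78 × 1.05×10⁻¹⁰ = 5.01×10⁻¹⁰ J.

0.501 nJ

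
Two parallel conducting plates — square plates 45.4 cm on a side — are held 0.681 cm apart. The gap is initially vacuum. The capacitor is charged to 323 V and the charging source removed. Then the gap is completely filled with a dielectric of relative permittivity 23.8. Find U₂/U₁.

U₂/U₁ ≈ 0.0420

Isolated ⇒ Q is held fixed.
C₂ = 23.8 C₁ and U = Q²/(2C), so U₂/U₁ = C₁/C₂ = 0.0420.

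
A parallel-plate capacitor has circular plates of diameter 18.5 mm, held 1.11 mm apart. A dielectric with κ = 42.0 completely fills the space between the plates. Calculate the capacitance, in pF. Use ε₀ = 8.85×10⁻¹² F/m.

C ≈ 90.0 pF

A = π(18.5/2 mm)² = 2.69×10⁻⁴ m².
C = κε₀A/d = 42.0 × 8.85×10⁻¹² × 2.69×10⁻⁴ / 1.11×10⁻³ = 9.00×10⁻¹¹ F.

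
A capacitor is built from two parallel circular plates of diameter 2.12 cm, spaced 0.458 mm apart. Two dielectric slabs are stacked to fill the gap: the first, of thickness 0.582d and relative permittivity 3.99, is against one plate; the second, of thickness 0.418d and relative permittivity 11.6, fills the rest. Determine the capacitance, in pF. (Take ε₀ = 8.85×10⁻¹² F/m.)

C ≈ 37.5 pF

A = π(2.12/2 cm)² = 3.53×10⁻⁴ m².
Stacked slabs ⇒ two capacitors in series, each with the full plate area.
C₁ = κ₁ε₀A/d₁ = 3.99 × 8.85×10⁻¹² × 3.53×10⁻⁴ / 2.67×10⁻⁴ = 4.68×10⁻¹¹ F.
C₂ = κ₂ε₀A/d₂ = 11.6 × 8.85×10⁻¹² × 3.53×10⁻⁴ / 1.91×10⁻⁴ = 1.89×10⁻¹⁰ F.
C = (1/C₁ + 1/C₂)⁻¹ = 3.75×10⁻¹¹ F.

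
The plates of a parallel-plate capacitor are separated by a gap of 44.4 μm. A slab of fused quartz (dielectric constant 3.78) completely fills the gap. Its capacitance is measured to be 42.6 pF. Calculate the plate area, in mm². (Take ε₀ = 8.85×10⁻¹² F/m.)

A ≈ 56.5 mm²

A = Cd/(κε₀) = 4.26×10⁻¹¹ × 4.44×10⁻⁵ / (3.78 × 8.85×10⁻¹²) = 5.65×10⁻⁵ m².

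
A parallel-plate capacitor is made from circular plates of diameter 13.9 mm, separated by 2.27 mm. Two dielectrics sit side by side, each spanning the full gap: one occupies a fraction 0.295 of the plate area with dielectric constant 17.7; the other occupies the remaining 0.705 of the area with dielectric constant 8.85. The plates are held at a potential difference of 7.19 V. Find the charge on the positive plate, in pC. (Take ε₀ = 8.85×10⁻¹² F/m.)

Q ≈ 48.8 pC

A = π(13.9/2 mm)² = 1.52×10⁻⁴ m².
Side-by-side slabs ⇒ two capacitors in parallel, each spanning the full gap.
C₁ = κ₁ε₀A₁/d = 17.7 × 8.85×10⁻¹² × 4.48×10⁻⁵ / 2.27×10⁻³ = 3.09×10⁻¹² F.
C₂ = κ₂ε₀A₂/d = 8.85 × 8.85×10⁻¹² × 1.07×10⁻⁴ / 2.27×10⁻³ = 3.69×10⁻¹² F.
C = C₁ + C₂ = 6.78×10⁻¹² F.
Q = CV = 6.78×10⁻¹² × 7.19 = 4.88×10⁻¹¹ C.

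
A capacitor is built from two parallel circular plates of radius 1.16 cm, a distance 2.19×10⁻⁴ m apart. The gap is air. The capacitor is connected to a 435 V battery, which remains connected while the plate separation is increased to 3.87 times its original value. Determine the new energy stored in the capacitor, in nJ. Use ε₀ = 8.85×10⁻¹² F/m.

A = π(1.16 cm)² = 4.23×10⁻⁴ m².
Initially C₁ = ε₀A/d = 8.85×10⁻¹² × 4.23×10⁻⁴ / 2.19×10⁻⁴ = 1.71×10⁻¹¹ F.
U₁ = 1.62×10⁻⁶ J.
Battery connected ⇒ V is held fixed. C₂ = 0.258 C₁ and U = ½CV², so U₂/U₁ = C₂/C₁ = 0.258.
U₂ = 0.258 × 1.62×10⁻⁶ = 4.18×10⁻⁷ J.

418 nJ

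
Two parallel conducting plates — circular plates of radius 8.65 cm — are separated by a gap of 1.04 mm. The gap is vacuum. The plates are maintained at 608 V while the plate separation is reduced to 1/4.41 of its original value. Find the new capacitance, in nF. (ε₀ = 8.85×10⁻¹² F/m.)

C ≈ 0.882 nF

A = π(8.65 cm)² = 2.35×10⁻² m².
Initially C₁ = ε₀A/d = 8.85×10⁻¹² × 2.35×10⁻² / 1.04×10⁻³ = 2.00×10⁻¹⁰ F.
C = ε₀A/d scales as 1/d, so C₂/C₁ = d₁/d₂ = 4.41.
C₂ = 4.41 × 2.00×10⁻¹⁰ = 8.82×10⁻¹⁰ F.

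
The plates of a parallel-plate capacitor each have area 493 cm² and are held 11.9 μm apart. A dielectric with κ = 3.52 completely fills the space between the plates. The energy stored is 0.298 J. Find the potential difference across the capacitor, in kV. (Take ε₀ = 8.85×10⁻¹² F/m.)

2.15 kV

A = 493 cm² = 4.93×10⁻² m².
C = κε₀A/d = 3.52 × 8.85×10⁻¹² × 4.93×10⁻² / 1.19×10⁻⁵ = 1.29×10⁻⁷ F.
V = √(2U/C) = √(2 × 0.298 / 1.29×10⁻⁷) = 2.15×10³ V.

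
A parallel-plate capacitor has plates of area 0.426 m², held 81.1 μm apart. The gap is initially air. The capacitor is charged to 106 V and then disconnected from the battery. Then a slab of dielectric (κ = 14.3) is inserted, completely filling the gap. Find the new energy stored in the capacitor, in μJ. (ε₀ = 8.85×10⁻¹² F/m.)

Initially C₁ = ε₀A/d = 8.85×10⁻¹² × 0.426 / 8.11×10⁻⁵ = 4.65×10⁻⁸ F.
U₁ = 2.61×10⁻⁴ J.
Isolated ⇒ Q is held fixed. C₂ = 14.3 C₁ and U = Q²/(2C), so U₂/U₁ = C₁/C₂ = 0.0699.
U₂ = 0.0699 × 2.61×10⁻⁴ = 1.83×10⁻⁵ J.

U ≈ 18.3 μJ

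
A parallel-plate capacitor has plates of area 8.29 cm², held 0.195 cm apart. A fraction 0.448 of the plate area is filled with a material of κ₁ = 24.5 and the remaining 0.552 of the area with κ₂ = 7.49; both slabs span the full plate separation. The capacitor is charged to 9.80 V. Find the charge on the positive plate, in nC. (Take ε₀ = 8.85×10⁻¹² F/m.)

A = 8.29 cm² = 8.29×10⁻⁴ m².
Side-by-side slabs ⇒ two capacitors in parallel, each spanning the full gap.
C₁ = κ₁ε₀A₁/d = 24.5 × 8.85×10⁻¹² × 3.71×10⁻⁴ / 1.95×10⁻³ = 4.13×10⁻¹¹ F.
C₂ = κ₂ε₀A₂/d = 7.49 × 8.85×10⁻¹² × 4.58×10⁻⁴ / 1.95×10⁻³ = 1.56×10⁻¹¹ F.
C = C₁ + C₂ = 5.69×10⁻¹¹ F.
Q = CV = 5.69×10⁻¹¹ × 9.80 = 5.57×10⁻¹⁰ C.

Q ≈ 0.557 nC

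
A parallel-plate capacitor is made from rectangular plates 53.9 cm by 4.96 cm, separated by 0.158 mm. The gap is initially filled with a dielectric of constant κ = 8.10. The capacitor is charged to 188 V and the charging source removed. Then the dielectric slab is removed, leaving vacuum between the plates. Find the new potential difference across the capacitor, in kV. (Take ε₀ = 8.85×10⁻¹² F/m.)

V ≈ 1.52 kV

A = 53.9 × 4.96 cm² = 2.67×10⁻² m².
Initially C₁ = κε₀A/d = 8.10 × 8.85×10⁻¹² × 2.67×10⁻² / 1.58×10⁻⁴ = 1.21×10⁻⁸ F.
V₁ = 1.88×10² V.
Isolated ⇒ Q is held fixed. C₂ = 0.123 C₁ and V = Q/C, so V₂/V₁ = C₁/C₂ = 8.10.
V₂ = 8.10 × 1.88×10² = 1.52×10³ V.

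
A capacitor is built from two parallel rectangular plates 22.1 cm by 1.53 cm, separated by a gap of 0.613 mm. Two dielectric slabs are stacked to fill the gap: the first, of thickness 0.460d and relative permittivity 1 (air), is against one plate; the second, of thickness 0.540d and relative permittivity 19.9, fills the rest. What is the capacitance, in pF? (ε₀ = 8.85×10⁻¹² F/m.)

100 pF

A = 22.1 × 1.53 cm² = 3.38×10⁻³ m².
Stacked slabs ⇒ two capacitors in series, each with the full plate area.
C₁ = κ₁ε₀A/d₁ = 1.00 × 8.85×10⁻¹² × 3.38×10⁻³ / 2.82×10⁻⁴ = 1.06×10⁻¹⁰ F.
C₂ = κ₂ε₀A/d₂ = 19.9 × 8.85×10⁻¹² × 3.38×10⁻³ / 3.31×10⁻⁴ = 1.80×10⁻⁹ F.
C = (1/C₁ + 1/C₂)⁻¹ = 1.00×10⁻¹⁰ F.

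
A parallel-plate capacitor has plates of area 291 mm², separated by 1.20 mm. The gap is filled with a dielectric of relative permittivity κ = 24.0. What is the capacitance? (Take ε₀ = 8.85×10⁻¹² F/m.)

51.5 pF

A = 291 mm² = 2.91×10⁻⁴ m².
C = κε₀A/d = 24.0 × 8.85×10⁻¹² × 2.91×10⁻⁴ / 1.20×10⁻³ = 5.15×10⁻¹¹ F.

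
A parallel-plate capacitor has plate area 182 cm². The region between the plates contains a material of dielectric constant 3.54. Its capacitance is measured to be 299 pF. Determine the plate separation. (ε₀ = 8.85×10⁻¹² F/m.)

A = 182 cm² = 1.82×10⁻² m².
d = κε₀A/C = 3.54 × 8.85×10⁻¹² × 1.82×10⁻² / 2.99×10⁻¹⁰ = 1.91×10⁻³ m.

1.91 mm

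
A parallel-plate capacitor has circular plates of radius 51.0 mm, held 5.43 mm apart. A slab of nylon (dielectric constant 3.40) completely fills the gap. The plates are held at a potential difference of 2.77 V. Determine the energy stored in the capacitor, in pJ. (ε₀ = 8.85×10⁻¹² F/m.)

A = π(51.0 mm)² = 8.17×10⁻³ m².
C = κε₀A/d = 3.40 × 8.85×10⁻¹² × 8.17×10⁻³ / 5.43×10⁻³ = 4.53×10⁻¹¹ F.
U = ½CV² = ½ × 4.53×10⁻¹¹ × (2.77)² = 1.74×10⁻¹⁰ J.

U ≈ 174 pJ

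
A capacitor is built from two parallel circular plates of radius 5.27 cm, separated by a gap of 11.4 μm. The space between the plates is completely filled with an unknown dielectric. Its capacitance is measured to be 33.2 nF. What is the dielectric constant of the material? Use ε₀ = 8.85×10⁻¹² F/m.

κ ≈ 4.90

A = π(5.27 cm)² = 8.73×10⁻³ m².
κ = Cd/(ε₀A) = 3.32×10⁻⁸ × 1.14×10⁻⁵ / (8.85×10⁻¹² × 8.73×10⁻³) = 4.90.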